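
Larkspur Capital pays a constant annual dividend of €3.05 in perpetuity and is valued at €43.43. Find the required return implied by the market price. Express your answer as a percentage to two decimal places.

P = C/r ⇒ r = C/P = €3.05/€43.43 = 0.070228

7.02%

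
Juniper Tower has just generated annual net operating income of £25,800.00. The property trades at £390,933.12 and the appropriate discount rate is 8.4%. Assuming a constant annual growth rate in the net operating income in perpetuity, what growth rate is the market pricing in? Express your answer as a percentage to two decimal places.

1.69%

P = D₀(1+g)/(r−g) ⇒ P(r−g) = D₀(1+g) ⇒ g(P+D₀) = P·r − D₀
g = (P·r − D₀)/(P + D₀) = (£390,933.12×0.084 − £25,800.00) / (£390,933.12 + £25,800.00) = 0.016889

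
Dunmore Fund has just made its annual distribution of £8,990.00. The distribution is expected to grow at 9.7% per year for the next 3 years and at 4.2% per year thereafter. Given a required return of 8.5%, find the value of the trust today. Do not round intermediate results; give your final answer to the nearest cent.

D_1 = 9862.03000
D_2 = 10818.64691
D_3 = 11868.05566
Terminal value at year 3: TV = D_3×(1+g_2)/(r−g_2) = 12366.51400/0.043 = 287593.34879
P_0 = D_1/(1+r)^1 + D_2/(1+r)^2 + D_3/(1+r)^3 + TV/(1+r)^3
    = 9089.42857 + 9189.95681 + 9291.59689 + 225159.16182 = 252730.14410

£252730.14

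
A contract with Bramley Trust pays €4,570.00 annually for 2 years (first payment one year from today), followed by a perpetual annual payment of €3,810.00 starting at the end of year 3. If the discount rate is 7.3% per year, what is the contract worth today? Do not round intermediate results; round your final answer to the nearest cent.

€53560.18

PV of 2-year annuity: €4,570.00 × [1 − (1+0.073)^−2] / 0.073 = 8228.41256
Perpetuity value at year 2: €3,810.00 / 0.073 = 52191.78082
PV of perpetuity: 52191.78082 / (1+0.073)^2 = 45331.76948
Total PV = 8228.41256 + 45331.76948 = 53560.18203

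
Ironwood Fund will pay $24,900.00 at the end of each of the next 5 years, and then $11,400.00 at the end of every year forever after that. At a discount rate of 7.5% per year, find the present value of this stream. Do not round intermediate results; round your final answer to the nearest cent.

PV of 5-year annuity: $24,900.00 × [1 − (1+0.075)^−5] / 0.075 = 100742.53406
Perpetuity value at year 5: $11,400.00 / 0.075 = 152000.00000
PV of perpetuity: 152000.00000 / (1+0.075)^5 = 105876.91212
Total PV = 100742.53406 + 105876.91212 = 206619.44618

$206619.45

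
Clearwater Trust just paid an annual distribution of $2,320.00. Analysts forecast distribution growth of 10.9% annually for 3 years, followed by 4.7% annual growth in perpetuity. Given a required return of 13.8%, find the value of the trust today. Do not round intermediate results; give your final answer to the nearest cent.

D_1 = 2572.88000
D_2 = 2853.32392
D_3 = 3164.33623
Terminal value at year 3: TV = D_3×(1+g_2)/(r−g_2) = 3313.06003/0.091 = 36407.25308
P_0 = D_1/(1+r)^1 + D_2/(1+r)^2 + D_3/(1+r)^3 + TV/(1+r)^3
    = 2260.87873 + 2203.26407 + 2147.11763 + 24703.65005 = 31314.91049

$31314.91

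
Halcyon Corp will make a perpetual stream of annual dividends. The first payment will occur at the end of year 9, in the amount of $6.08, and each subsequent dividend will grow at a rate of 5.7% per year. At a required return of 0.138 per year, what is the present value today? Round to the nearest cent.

Value at end of year 8: C₁ / (r − g) = $6.08 / (0.138 − 0.057) = $75.0617
Discount to today: PV = $75.0617 / (1 + 0.138)^8 = $75.0617 / 2.812795 = $26.69

$26.69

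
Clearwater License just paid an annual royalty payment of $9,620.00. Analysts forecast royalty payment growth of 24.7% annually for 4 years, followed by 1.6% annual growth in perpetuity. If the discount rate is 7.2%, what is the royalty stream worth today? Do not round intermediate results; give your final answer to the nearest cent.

D_1 = 11996.14000
D_2 = 14959.18658
D_3 = 18654.10567
D_4 = 23261.66976
Terminal value at year 4: TV = D_4×(1+g_2)/(r−g_2) = 23633.85648/0.056 = 422033.15144
P_0 = D_1/(1+r)^1 + D_2/(1+r)^2 + D_3/(1+r)^3 + D_4/(1+r)^4 + TV/(1+r)^4
    = 11190.42910 + 13017.22490 + 15142.23829 + 17614.15219 + 319571.04695 = 376535.09145

$376535.09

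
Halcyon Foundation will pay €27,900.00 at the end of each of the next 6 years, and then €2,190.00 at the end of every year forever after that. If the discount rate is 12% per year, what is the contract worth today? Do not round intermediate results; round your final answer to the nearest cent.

PV of 6-year annuity: €27,900.00 × [1 − (1+0.12)^−6] / 0.12 = 114708.26433
Perpetuity value at year 6: €2,190.00 / 0.12 = 18250.00000
PV of perpetuity: 18250.00000 / (1+0.12)^6 = 9246.01796
Total PV = 114708.26433 + 9246.01796 = 123954.28229

€123954.28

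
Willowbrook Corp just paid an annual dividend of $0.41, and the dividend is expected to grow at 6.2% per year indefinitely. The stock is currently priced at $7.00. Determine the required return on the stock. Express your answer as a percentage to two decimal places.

D₁ = $0.41 × 1.062 = $0.4354
P = D₁/(r − g) ⇒ r = D₁/P + g = $0.4354/$7.00 + 0.062 = 0.062203 + 0.062 = 0.124203

12.42%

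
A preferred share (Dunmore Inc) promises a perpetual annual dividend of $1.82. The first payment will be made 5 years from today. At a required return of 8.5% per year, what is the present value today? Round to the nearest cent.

Value at end of year 4: C / r = $1.82 / 0.085 = $21.4118
Discount to today: PV = $21.4118 / (1 + 0.085)^4 = $21.4118 / 1.385859 = $15.45

$15.45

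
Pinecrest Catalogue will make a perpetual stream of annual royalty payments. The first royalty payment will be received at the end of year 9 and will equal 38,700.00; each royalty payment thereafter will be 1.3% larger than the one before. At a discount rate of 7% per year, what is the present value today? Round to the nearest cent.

395153.55

Value at end of year 8: C₁ / (r − g) = 38,700.00 / (0.07 − 0.013) = 678,947.3684
Discount to today: PV = 678,947.3684 / (1 + 0.07)^8 = 678,947.3684 / 1.718186 = 395,153.55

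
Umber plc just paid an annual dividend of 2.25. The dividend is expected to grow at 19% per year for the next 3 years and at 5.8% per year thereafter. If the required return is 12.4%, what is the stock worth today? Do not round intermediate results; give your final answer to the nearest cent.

D_1 = 2.67750
D_2 = 3.18622
D_3 = 3.79161
Terminal value at year 3: TV = D_3×(1+g_2)/(r−g_2) = 4.01152/0.066 = 60.78062
P_0 = D_1/(1+r)^1 + D_2/(1+r)^2 + D_3/(1+r)^3 + TV/(1+r)^3
    = 2.38212 + 2.52199 + 2.67008 + 42.80221 = 50.37640

50.38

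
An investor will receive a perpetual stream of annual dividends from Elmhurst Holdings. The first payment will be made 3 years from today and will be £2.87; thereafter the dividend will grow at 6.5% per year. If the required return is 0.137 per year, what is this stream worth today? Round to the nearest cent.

£30.83

Value at end of year 2: C₁ / (r − g) = £2.87 / (0.137 − 0.065) = £39.8611
Discount to today: PV = £39.8611 / (1 + 0.137)^2 = £39.8611 / 1.292769 = £30.83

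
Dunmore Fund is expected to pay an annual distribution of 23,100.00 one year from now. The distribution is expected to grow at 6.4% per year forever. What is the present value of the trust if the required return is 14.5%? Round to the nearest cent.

Growing perpetuity: P = D₁ / (r − g) = 23,100.0000 / (0.145 − 0.064) = 285,185.19

285185.19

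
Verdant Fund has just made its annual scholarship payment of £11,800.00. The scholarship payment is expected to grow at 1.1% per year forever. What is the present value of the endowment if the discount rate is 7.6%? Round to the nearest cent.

D₁ = D₀ × (1 + g) = £11,800.00 × 1.011 = £11,929.8000
Growing perpetuity: P = D₁ / (r − g) = £11,929.8000 / (0.076 − 0.011) = £183,535.38

£183535.38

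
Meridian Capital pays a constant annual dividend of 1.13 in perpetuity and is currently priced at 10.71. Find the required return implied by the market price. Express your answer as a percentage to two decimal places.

P = C/r ⇒ r = C/P = 1.13/10.71 = 0.105509

10.55%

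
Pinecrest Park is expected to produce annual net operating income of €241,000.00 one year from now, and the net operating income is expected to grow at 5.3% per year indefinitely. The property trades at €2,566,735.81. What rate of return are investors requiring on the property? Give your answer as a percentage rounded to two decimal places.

14.69%

P = D₁/(r − g) ⇒ r = D₁/P + g = €241,000.0000/€2,566,735.81 + 0.053 = 0.093894 + 0.053 = 0.146894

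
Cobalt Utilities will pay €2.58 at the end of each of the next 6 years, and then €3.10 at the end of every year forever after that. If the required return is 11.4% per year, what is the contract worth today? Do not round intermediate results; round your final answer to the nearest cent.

€25.02

PV of 6-year annuity: €2.58 × [1 − (1+0.114)^−6] / 0.114 = 10.79016
Perpetuity value at year 6: €3.10 / 0.114 = 27.19298
PV of perpetuity: 27.19298 / (1+0.114)^6 = 14.22806
Total PV = 10.79016 + 14.22806 = 25.01822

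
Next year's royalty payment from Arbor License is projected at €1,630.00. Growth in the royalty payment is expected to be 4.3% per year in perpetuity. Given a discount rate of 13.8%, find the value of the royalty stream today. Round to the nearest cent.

€17157.89

Growing perpetuity: P = D₁ / (r − g) = €1,630.0000 / (0.138 − 0.043) = €17,157.89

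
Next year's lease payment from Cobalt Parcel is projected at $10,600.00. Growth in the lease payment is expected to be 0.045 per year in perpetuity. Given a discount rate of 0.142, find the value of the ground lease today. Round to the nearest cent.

Growing perpetuity: P = D₁ / (r − g) = $10,600.0000 / (0.142 − 0.045) = $109,278.35

$109278.35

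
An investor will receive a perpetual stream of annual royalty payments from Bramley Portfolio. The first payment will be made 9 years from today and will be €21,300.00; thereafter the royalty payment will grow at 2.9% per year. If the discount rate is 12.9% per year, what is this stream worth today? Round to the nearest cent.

Value at end of year 8: C₁ / (r − g) = €21,300.00 / (0.129 − 0.029) = €213,000.0000
Discount to today: PV = €213,000.0000 / (1 + 0.129)^8 = €213,000.0000 / 2.639682 = €80,691.55

€80691.55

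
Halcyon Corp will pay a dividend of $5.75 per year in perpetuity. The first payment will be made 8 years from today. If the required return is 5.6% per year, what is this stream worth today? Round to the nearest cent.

$70.12

Value at end of year 7: C / r = $5.75 / 0.056 = $102.6786
Discount to today: PV = $102.6786 / (1 + 0.056)^7 = $102.6786 / 1.464359 = $70.12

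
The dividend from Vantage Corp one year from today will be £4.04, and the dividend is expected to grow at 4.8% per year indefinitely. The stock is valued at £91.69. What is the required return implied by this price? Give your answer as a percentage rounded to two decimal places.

9.21%

P = D₁/(r − g) ⇒ r = D₁/P + g = £4.0400/£91.69 + 0.048 = 0.044062 + 0.048 = 0.092062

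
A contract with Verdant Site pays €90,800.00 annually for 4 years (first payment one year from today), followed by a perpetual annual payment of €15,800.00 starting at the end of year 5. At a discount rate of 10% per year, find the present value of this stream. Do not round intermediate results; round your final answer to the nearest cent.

PV of 4-year annuity: €90,800.00 × [1 − (1+0.1)^−4] / 0.1 = 287823.78253
Perpetuity value at year 4: €15,800.00 / 0.1 = 158000.00000
PV of perpetuity: 158000.00000 / (1+0.1)^4 = 107916.12595
Total PV = 287823.78253 + 107916.12595 = 395739.90848

€395739.91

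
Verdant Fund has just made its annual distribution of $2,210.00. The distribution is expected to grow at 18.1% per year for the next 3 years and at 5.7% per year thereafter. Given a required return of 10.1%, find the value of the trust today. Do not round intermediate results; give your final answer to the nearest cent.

$73165.30

D_1 = 2610.01000
D_2 = 3082.42181
D_3 = 3640.34016
Terminal value at year 3: TV = D_3×(1+g_2)/(r−g_2) = 3847.83955/0.044 = 87450.89879
P_0 = D_1/(1+r)^1 + D_2/(1+r)^2 + D_3/(1+r)^3 + TV/(1+r)^3
    = 2370.58129 + 2542.83061 + 2727.59578 + 65524.28950 = 73165.29718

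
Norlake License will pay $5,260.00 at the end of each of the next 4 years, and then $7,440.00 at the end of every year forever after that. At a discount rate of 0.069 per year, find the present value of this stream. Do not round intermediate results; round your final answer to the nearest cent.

$100425.27

PV of 4-year annuity: $5,260.00 × [1 − (1+0.069)^−4] / 0.069 = 17857.02667
Perpetuity value at year 4: $7,440.00 / 0.069 = 107826.08696
PV of perpetuity: 107826.08696 / (1+0.069)^4 = 82568.23935
Total PV = 17857.02667 + 82568.23935 = 100425.26602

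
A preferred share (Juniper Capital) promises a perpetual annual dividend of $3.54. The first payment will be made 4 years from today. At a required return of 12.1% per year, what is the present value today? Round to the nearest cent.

$20.77

Value at end of year 3: C / r = $3.54 / 0.121 = $29.2562
Discount to today: PV = $29.2562 / (1 + 0.121)^3 = $29.2562 / 1.408695 = $20.77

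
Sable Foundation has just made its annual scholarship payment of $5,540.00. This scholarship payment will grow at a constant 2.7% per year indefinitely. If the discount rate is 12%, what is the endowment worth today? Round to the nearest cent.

D₁ = D₀ × (1 + g) = $5,540.00 × 1.027 = $5,689.5800
Growing perpetuity: P = D₁ / (r − g) = $5,689.5800 / (0.12 − 0.027) = $61,178.28

$61178.28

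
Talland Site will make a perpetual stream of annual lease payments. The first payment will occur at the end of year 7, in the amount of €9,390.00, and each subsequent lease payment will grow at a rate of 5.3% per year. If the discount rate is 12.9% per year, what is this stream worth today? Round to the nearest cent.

€59660.70

Value at end of year 6: C₁ / (r − g) = €9,390.00 / (0.129 − 0.053) = €123,552.6316
Discount to today: PV = €123,552.6316 / (1 + 0.129)^6 = €123,552.6316 / 2.070922 = €59,660.70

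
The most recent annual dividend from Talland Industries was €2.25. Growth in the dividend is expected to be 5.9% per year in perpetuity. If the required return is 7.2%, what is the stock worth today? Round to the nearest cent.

D₁ = D₀ × (1 + g) = €2.25 × 1.059 = €2.3828
Growing perpetuity: P = D₁ / (r − g) = €2.3828 / (0.072 − 0.059) = €183.29

€183.29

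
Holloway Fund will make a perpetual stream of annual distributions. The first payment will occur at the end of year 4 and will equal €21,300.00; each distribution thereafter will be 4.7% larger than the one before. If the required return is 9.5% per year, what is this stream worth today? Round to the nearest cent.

Value at end of year 3: C₁ / (r − g) = €21,300.00 / (0.095 − 0.047) = €443,750.0000
Discount to today: PV = €443,750.0000 / (1 + 0.095)^3 = €443,750.0000 / 1.312932 = €337,983.90

€337983.90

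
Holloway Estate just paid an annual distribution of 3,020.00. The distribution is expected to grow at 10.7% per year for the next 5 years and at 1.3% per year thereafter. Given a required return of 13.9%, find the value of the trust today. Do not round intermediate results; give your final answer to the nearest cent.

34929.47

D_1 = 3343.14000
D_2 = 3700.85598
D_3 = 4096.84757
D_4 = 4535.21026
D_5 = 5020.47776
Terminal value at year 5: TV = D_5×(1+g_2)/(r−g_2) = 5085.74397/0.126 = 40363.04737
P_0 = D_1/(1+r)^1 + D_2/(1+r)^2 + D_3/(1+r)^3 + D_4/(1+r)^4 + D_5/(1+r)^5 + TV/(1+r)^5
    = 2935.15364 + 2852.69103 + 2772.54519 + 2694.65103 + 2618.94530 + 21055.48876 = 34929.47495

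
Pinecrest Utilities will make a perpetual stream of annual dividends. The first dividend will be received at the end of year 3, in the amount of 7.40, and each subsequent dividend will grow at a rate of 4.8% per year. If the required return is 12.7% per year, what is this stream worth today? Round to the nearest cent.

73.75

Value at end of year 2: C₁ / (r − g) = 7.40 / (0.127 − 0.048) = 93.6709
Discount to today: PV = 93.6709 / (1 + 0.127)^2 = 93.6709 / 1.270129 = 73.75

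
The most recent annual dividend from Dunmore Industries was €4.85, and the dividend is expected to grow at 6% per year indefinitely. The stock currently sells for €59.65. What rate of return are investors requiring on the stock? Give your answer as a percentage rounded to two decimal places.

D₁ = €4.85 × 1.06 = €5.1410
P = D₁/(r − g) ⇒ r = D₁/P + g = €5.1410/€59.65 + 0.06 = 0.086186 + 0.06 = 0.146186

14.62%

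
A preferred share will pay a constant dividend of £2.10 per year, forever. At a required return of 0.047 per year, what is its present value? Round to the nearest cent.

£44.68

Level perpetuity: PV = C / r = £2.10 / 0.047 = £44.68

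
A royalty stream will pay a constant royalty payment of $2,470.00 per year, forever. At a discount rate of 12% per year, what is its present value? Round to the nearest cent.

Level perpetuity: PV = C / r = $2,470.00 / 0.12 = $20,583.33

$20583.33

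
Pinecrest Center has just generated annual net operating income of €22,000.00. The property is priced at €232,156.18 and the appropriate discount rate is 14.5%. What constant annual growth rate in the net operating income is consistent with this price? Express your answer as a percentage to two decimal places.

4.59%

P = D₀(1+g)/(r−g) ⇒ P(r−g) = D₀(1+g) ⇒ g(P+D₀) = P·r − D₀
g = (P·r − D₀)/(P + D₀) = (€232,156.18×0.145 − €22,000.00) / (€232,156.18 + €22,000.00) = 0.045888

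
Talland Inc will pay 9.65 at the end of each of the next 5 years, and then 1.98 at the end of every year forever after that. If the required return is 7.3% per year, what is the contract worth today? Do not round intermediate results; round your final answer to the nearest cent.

PV of 5-year annuity: 9.65 × [1 − (1+0.073)^−5] / 0.073 = 39.25110
Perpetuity value at year 5: 1.98 / 0.073 = 27.12329
PV of perpetuity: 27.12329 / (1+0.073)^5 = 19.06969
Total PV = 39.25110 + 19.06969 = 58.32080

58.32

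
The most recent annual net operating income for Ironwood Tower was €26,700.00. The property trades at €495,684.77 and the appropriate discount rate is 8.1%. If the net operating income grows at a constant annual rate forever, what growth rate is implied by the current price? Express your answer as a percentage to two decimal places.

2.57%

P = D₀(1+g)/(r−g) ⇒ P(r−g) = D₀(1+g) ⇒ g(P+D₀) = P·r − D₀
g = (P·r − D₀)/(P + D₀) = (€495,684.77×0.081 − €26,700.00) / (€495,684.77 + €26,700.00) = 0.025748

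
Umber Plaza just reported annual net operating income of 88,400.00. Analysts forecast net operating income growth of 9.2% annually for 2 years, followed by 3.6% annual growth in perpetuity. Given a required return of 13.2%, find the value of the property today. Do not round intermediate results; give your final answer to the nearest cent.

1055294.52

D_1 = 96532.80000
D_2 = 105413.81760
Terminal value at year 2: TV = D_2×(1+g_2)/(r−g_2) = 109208.71503/0.096 = 1137590.78160
P_0 = D_1/(1+r)^1 + D_2/(1+r)^2 + TV/(1+r)^2
    = 85276.32509 + 82263.02738 + 887755.17050 = 1055294.52297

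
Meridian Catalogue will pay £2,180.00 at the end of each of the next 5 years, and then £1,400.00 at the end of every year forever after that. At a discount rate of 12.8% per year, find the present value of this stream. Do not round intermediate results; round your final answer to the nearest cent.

PV of 5-year annuity: £2,180.00 × [1 − (1+0.128)^−5] / 0.128 = 7705.12943
Perpetuity value at year 5: £1,400.00 / 0.128 = 10937.50000
PV of perpetuity: 10937.50000 / (1+0.128)^5 = 5989.25174
Total PV = 7705.12943 + 5989.25174 = 13694.38117

£13694.38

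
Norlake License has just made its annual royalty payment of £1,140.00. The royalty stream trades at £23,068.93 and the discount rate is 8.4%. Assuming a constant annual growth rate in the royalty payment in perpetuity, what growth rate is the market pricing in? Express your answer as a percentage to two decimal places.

3.30%

P = D₀(1+g)/(r−g) ⇒ P(r−g) = D₀(1+g) ⇒ g(P+D₀) = P·r − D₀
g = (P·r − D₀)/(P + D₀) = (£23,068.93×0.084 − £1,140.00) / (£23,068.93 + £1,140.00) = 0.032954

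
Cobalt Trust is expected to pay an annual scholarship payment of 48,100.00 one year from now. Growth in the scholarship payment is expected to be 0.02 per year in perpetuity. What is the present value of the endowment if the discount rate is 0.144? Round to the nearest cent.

Growing perpetuity: P = D₁ / (r − g) = 48,100.0000 / (0.144 − 0.02) = 387,903.23

387903.23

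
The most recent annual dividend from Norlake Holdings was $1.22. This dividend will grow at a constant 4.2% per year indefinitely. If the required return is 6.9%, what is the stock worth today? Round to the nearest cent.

$47.08

D₁ = D₀ × (1 + g) = $1.22 × 1.042 = $1.2712
Growing perpetuity: P = D₁ / (r − g) = $1.2712 / (0.069 − 0.042) = $47.08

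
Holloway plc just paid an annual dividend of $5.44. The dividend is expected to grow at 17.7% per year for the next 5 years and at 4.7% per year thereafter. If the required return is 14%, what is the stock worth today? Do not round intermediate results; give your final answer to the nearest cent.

$101.81

D_1 = 6.40288
D_2 = 7.53619
D_3 = 8.87010
D_4 = 10.44010
D_5 = 12.28800
Terminal value at year 5: TV = D_5×(1+g_2)/(r−g_2) = 12.86554/0.093 = 138.33910
P_0 = D_1/(1+r)^1 + D_2/(1+r)^2 + D_3/(1+r)^3 + D_4/(1+r)^4 + D_5/(1+r)^5 + TV/(1+r)^5
    = 5.61656 + 5.79885 + 5.98706 + 6.18138 + 6.38200 + 71.84899 = 101.81485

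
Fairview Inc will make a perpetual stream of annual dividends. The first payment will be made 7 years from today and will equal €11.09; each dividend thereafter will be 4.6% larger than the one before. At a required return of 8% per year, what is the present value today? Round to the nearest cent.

Value at end of year 6: C₁ / (r − g) = €11.09 / (0.08 − 0.046) = €326.1765
Discount to today: PV = €326.1765 / (1 + 0.08)^6 = €326.1765 / 1.586874 = €205.55

€205.55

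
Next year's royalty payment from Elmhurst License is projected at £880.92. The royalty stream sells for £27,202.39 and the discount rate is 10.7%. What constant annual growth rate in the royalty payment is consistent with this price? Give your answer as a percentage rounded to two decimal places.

7.46%

P = D₁/(r−g) ⇒ g = r − D₁/P = 0.107 − £880.92/£27,202.39 = 0.074616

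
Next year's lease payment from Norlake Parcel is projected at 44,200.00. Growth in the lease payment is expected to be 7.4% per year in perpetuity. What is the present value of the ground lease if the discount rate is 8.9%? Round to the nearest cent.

Growing perpetuity: P = D₁ / (r − g) = 44,200.0000 / (0.089 − 0.074) = 2,946,666.67

2946666.67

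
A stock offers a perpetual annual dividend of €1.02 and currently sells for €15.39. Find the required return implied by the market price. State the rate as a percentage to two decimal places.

6.63%

P = C/r ⇒ r = C/P = €1.02/€15.39 = 0.066277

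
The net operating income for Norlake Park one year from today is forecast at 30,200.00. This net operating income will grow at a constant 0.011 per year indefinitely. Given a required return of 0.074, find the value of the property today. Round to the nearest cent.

479365.08

Growing perpetuity: P = D₁ / (r − g) = 30,200.0000 / (0.074 − 0.011) = 479,365.08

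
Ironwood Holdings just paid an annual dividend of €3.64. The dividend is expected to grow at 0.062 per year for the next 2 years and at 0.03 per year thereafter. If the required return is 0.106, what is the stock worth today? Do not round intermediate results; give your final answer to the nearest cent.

D_1 = 3.86568
D_2 = 4.10535
Terminal value at year 2: TV = D_2×(1+g_2)/(r−g_2) = 4.22851/0.076 = 55.63833
P_0 = D_1/(1+r)^1 + D_2/(1+r)^2 + TV/(1+r)^2
    = 3.49519 + 3.35614 + 45.48454 = 52.33587

€52.34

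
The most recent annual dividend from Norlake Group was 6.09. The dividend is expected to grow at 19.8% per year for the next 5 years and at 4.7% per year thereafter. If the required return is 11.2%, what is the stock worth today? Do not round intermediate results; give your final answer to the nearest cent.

D_1 = 7.29582
D_2 = 8.74039
D_3 = 10.47099
D_4 = 12.54425
D_5 = 15.02801
Terminal value at year 5: TV = D_5×(1+g_2)/(r−g_2) = 15.73432/0.065 = 242.06651
P_0 = D_1/(1+r)^1 + D_2/(1+r)^2 + D_3/(1+r)^3 + D_4/(1+r)^4 + D_5/(1+r)^5 + TV/(1+r)^5
    = 6.56099 + 7.06840 + 7.61506 + 8.20400 + 8.83848 + 142.36747 = 180.65440

180.65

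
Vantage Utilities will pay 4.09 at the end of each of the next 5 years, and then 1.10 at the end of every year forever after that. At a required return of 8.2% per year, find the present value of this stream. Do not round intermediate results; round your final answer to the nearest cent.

PV of 5-year annuity: 4.09 × [1 − (1+0.082)^−5] / 0.082 = 16.24446
Perpetuity value at year 5: 1.10 / 0.082 = 13.41463
PV of perpetuity: 13.41463 / (1+0.082)^5 = 9.04571
Total PV = 16.24446 + 9.04571 = 25.29017

25.29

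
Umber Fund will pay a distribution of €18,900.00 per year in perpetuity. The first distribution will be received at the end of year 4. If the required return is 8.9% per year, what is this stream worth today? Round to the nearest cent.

€164432.69

Value at end of year 3: C / r = €18,900.00 / 0.089 = €212,359.5506
Discount to today: PV = €212,359.5506 / (1 + 0.089)^3 = €212,359.5506 / 1.291468 = €164,432.69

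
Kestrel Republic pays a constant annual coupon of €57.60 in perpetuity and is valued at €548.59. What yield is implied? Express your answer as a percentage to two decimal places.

10.50%

P = C/r ⇒ r = C/P = €57.60/€548.59 = 0.104996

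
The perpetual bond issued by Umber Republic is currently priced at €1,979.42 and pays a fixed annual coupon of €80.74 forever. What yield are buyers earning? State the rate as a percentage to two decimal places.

P = C/r ⇒ r = C/P = €80.74/€1,979.42 = 0.040790

4.08%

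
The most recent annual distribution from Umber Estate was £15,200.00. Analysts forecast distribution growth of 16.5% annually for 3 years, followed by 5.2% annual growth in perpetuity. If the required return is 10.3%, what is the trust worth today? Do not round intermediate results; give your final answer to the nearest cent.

D_1 = 17708.00000
D_2 = 20629.82000
D_3 = 24033.74030
Terminal value at year 3: TV = D_3×(1+g_2)/(r−g_2) = 25283.49480/0.051 = 495754.79991
P_0 = D_1/(1+r)^1 + D_2/(1+r)^2 + D_3/(1+r)^3 + TV/(1+r)^3
    = 16054.39710 + 16956.82015 + 17909.96869 + 369437.00129 = 420358.18723

£420358.19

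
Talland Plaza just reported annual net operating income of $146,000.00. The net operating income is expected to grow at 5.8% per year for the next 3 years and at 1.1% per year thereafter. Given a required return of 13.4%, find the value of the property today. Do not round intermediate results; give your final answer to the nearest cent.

D_1 = 154468.00000
D_2 = 163427.14400
D_3 = 172905.91835
Terminal value at year 3: TV = D_3×(1+g_2)/(r−g_2) = 174807.88345/0.123 = 1421202.30450
P_0 = D_1/(1+r)^1 + D_2/(1+r)^2 + D_3/(1+r)^3 + TV/(1+r)^3
    = 136215.16755 + 127086.10870 + 118568.87390 + 974578.30500 = 1356448.45515

$1356448.46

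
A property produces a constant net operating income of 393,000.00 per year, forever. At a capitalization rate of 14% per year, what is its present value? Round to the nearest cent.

2807142.86

Level perpetuity: PV = C / r = 393,000.00 / 0.14 = 2,807,142.86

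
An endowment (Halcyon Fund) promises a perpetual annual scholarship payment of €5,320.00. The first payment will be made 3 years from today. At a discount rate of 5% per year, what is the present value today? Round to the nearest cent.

Value at end of year 2: C / r = €5,320.00 / 0.05 = €106,400.0000
Discount to today: PV = €106,400.0000 / (1 + 0.05)^2 = €106,400.0000 / 1.102500 = €96,507.94

€96507.94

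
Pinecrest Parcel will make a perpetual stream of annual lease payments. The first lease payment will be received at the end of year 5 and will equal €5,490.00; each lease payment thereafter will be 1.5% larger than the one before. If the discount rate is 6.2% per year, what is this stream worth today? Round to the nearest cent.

€91828.27

Value at end of year 4: C₁ / (r − g) = €5,490.00 / (0.062 − 0.015) = €116,808.5106
Discount to today: PV = €116,808.5106 / (1 + 0.062)^4 = €116,808.5106 / 1.272032 = €91,828.27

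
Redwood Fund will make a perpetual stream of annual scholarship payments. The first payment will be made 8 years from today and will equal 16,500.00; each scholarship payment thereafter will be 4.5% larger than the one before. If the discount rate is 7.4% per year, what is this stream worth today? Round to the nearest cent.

345188.23

Value at end of year 7: C₁ / (r − g) = 16,500.00 / (0.074 − 0.045) = 568,965.5172
Discount to today: PV = 568,965.5172 / (1 + 0.074)^7 = 568,965.5172 / 1.648276 = 345,188.23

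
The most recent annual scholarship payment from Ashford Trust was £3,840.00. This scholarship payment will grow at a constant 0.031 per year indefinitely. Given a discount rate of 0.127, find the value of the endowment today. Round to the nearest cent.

£41240.00

D₁ = D₀ × (1 + g) = £3,840.00 × 1.031 = £3,959.0400
Growing perpetuity: P = D₁ / (r − g) = £3,959.0400 / (0.127 − 0.031) = £41,240.00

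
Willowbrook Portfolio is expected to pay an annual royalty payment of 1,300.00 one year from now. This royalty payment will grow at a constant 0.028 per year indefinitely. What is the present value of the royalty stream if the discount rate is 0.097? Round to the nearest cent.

Growing perpetuity: P = D₁ / (r − g) = 1,300.0000 / (0.097 − 0.028) = 18,840.58

18840.58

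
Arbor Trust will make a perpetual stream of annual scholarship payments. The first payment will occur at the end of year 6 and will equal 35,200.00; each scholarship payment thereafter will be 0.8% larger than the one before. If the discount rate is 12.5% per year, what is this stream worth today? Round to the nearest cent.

166952.99

Value at end of year 5: C₁ / (r − g) = 35,200.00 / (0.125 − 0.008) = 300,854.7009
Discount to today: PV = 300,854.7009 / (1 + 0.125)^5 = 300,854.7009 / 1.802032 = 166,952.99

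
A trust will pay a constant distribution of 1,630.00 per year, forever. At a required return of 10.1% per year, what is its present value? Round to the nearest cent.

16138.61

Level perpetuity: PV = C / r = 1,630.00 / 0.101 = 16,138.61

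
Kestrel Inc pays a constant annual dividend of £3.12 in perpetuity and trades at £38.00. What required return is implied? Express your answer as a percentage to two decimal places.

P = C/r ⇒ r = C/P = £3.12/£38.00 = 0.082105

8.21%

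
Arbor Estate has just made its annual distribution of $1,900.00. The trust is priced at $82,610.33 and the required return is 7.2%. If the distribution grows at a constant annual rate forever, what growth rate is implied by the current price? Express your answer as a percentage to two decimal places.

P = D₀(1+g)/(r−g) ⇒ P(r−g) = D₀(1+g) ⇒ g(P+D₀) = P·r − D₀
g = (P·r − D₀)/(P + D₀) = ($82,610.33×0.072 − $1,900.00) / ($82,610.33 + $1,900.00) = 0.047899

4.79%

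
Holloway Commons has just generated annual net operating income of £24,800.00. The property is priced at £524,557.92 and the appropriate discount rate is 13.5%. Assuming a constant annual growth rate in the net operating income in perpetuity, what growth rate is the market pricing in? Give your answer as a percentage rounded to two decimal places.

8.38%

P = D₀(1+g)/(r−g) ⇒ P(r−g) = D₀(1+g) ⇒ g(P+D₀) = P·r − D₀
g = (P·r − D₀)/(P + D₀) = (£524,557.92×0.135 − £24,800.00) / (£524,557.92 + £24,800.00) = 0.083762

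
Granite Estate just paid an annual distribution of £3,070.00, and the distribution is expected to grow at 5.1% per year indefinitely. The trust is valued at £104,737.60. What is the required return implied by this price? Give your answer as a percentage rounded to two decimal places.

D₁ = £3,070.00 × 1.051 = £3,226.5700
P = D₁/(r − g) ⇒ r = D₁/P + g = £3,226.5700/£104,737.60 + 0.051 = 0.030806 + 0.051 = 0.081806

8.18%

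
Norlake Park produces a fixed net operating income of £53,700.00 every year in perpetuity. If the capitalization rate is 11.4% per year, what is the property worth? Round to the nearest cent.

£471052.63

Level perpetuity: PV = C / r = £53,700.00 / 0.114 = £471,052.63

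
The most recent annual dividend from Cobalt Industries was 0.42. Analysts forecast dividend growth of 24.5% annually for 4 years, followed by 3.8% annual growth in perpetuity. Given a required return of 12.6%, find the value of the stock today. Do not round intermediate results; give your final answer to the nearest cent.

9.58

D_1 = 0.52290
D_2 = 0.65101
D_3 = 0.81051
D_4 = 1.00908
Terminal value at year 4: TV = D_4×(1+g_2)/(r−g_2) = 1.04743/0.088 = 11.90259
P_0 = D_1/(1+r)^1 + D_2/(1+r)^2 + D_3/(1+r)^3 + D_4/(1+r)^4 + TV/(1+r)^4
    = 0.46439 + 0.51347 + 0.56773 + 0.62773 + 7.40436 = 9.57768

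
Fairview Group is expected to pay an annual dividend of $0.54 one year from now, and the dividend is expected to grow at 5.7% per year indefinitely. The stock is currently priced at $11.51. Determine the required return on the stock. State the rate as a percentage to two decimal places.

P = D₁/(r − g) ⇒ r = D₁/P + g = $0.5400/$11.51 + 0.057 = 0.046916 + 0.057 = 0.103916

10.39%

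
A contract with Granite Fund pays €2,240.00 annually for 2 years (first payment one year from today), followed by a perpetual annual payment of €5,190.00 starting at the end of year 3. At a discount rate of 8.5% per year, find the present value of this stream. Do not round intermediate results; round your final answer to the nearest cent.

€55834.04

PV of 2-year annuity: €2,240.00 × [1 − (1+0.085)^−2] / 0.085 = 3967.29597
Perpetuity value at year 2: €5,190.00 / 0.085 = 61058.82353
PV of perpetuity: 61058.82353 / (1+0.085)^2 = 51866.74045
Total PV = 3967.29597 + 51866.74045 = 55834.03642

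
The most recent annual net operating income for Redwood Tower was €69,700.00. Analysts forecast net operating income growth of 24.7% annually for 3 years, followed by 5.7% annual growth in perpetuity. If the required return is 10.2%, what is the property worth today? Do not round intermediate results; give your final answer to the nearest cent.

€2641303.92

D_1 = 86915.90000
D_2 = 108384.12730
D_3 = 135155.00674
Terminal value at year 3: TV = D_3×(1+g_2)/(r−g_2) = 142858.84213/0.045 = 3174640.93617
P_0 = D_1/(1+r)^1 + D_2/(1+r)^2 + D_3/(1+r)^3 + TV/(1+r)^3
    = 78871.05263 + 89248.82271 + 100992.08886 + 2372191.95392 = 2641303.91813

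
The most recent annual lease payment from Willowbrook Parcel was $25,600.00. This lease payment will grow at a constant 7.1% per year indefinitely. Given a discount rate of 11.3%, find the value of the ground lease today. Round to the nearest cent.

D₁ = D₀ × (1 + g) = $25,600.00 × 1.071 = $27,417.6000
Growing perpetuity: P = D₁ / (r − g) = $27,417.6000 / (0.113 − 0.071) = $652,800.00

$652800.00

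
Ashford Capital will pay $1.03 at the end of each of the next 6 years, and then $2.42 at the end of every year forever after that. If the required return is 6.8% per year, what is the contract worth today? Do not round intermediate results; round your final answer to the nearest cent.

$28.92

PV of 6-year annuity: $1.03 × [1 − (1+0.068)^−6] / 0.068 = 4.94000
Perpetuity value at year 6: $2.42 / 0.068 = 35.58824
PV of perpetuity: 35.58824 / (1+0.068)^6 = 23.98164
Total PV = 4.94000 + 23.98164 = 28.92164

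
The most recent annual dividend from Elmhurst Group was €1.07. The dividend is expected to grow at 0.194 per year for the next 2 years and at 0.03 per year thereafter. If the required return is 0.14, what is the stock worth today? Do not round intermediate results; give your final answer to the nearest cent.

D_1 = 1.27758
D_2 = 1.52543
Terminal value at year 2: TV = D_2×(1+g_2)/(r−g_2) = 1.57119/0.11 = 14.28358
P_0 = D_1/(1+r)^1 + D_2/(1+r)^2 + TV/(1+r)^2
    = 1.12068 + 1.17377 + 10.99075 = 13.28520

€13.29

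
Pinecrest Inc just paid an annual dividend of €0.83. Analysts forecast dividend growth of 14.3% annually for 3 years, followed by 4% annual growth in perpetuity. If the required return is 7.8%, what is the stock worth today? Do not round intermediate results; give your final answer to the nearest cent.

€29.88

D_1 = 0.94869
D_2 = 1.08435
D_3 = 1.23942
Terminal value at year 3: TV = D_3×(1+g_2)/(r−g_2) = 1.28899/0.038 = 33.92083
P_0 = D_1/(1+r)^1 + D_2/(1+r)^2 + D_3/(1+r)^3 + TV/(1+r)^3
    = 0.88005 + 0.93311 + 0.98937 + 27.07760 = 29.88014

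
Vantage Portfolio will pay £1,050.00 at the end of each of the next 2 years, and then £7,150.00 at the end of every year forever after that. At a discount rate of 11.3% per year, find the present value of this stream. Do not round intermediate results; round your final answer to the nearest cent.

£52869.41

PV of 2-year annuity: £1,050.00 × [1 − (1+0.113)^−2] / 0.113 = 1791.01188
Perpetuity value at year 2: £7,150.00 / 0.113 = 63274.33628
PV of perpetuity: 63274.33628 / (1+0.113)^2 = 51078.39822
Total PV = 1791.01188 + 51078.39822 = 52869.41010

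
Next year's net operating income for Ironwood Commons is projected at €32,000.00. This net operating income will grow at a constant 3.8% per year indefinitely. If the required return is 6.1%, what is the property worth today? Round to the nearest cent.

Growing perpetuity: P = D₁ / (r − g) = €32,000.0000 / (0.061 − 0.038) = €1,391,304.35

€1391304.35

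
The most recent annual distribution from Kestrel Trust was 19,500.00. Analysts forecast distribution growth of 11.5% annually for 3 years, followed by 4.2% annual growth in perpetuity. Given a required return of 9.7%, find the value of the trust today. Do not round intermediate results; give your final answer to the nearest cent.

448362.82

D_1 = 21742.50000
D_2 = 24242.88750
D_3 = 27030.81956
Terminal value at year 3: TV = D_3×(1+g_2)/(r−g_2) = 28166.11398/0.055 = 512111.16335
P_0 = D_1/(1+r)^1 + D_2/(1+r)^2 + D_3/(1+r)^3 + TV/(1+r)^3
    = 19819.96354 + 20145.17716 + 20475.72701 + 387921.95540 = 448362.82311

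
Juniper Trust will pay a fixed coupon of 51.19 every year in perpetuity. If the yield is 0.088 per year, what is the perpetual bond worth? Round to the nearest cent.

581.70

Level perpetuity: PV = C / r = 51.19 / 0.088 = 581.70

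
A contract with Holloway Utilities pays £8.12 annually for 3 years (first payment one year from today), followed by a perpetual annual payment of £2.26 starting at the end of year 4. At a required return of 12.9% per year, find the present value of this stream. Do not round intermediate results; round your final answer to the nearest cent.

PV of 3-year annuity: £8.12 × [1 − (1+0.129)^−3] / 0.129 = 19.20516
Perpetuity value at year 3: £2.26 / 0.129 = 17.51938
PV of perpetuity: 17.51938 / (1+0.129)^3 = 12.17410
Total PV = 19.20516 + 12.17410 = 31.37926

£31.38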